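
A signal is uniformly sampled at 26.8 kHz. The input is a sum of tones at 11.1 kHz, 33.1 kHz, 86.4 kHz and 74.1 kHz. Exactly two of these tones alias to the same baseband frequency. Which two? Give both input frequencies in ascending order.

33.1 kHz, 74.1 kHz

fs/2 = 13.4 kHz.
11.1 kHz ≤ fs/2 = 13.4 kHz, passes unchanged.
33.1 kHz mod fs = 6.3 kHz.
6.3 kHz ≤ fs/2 = 13.4 kHz, appears at 6.3 kHz.
86.4 kHz mod fs = 6 kHz.
6 kHz ≤ fs/2 = 13.4 kHz, appears at 6 kHz.
74.1 kHz mod fs = 20.5 kHz.
20.5 kHz > fs/2 = 13.4 kHz, folds to fs − 20.5 kHz = 6.3 kHz.
33.1 kHz and 74.1 kHz both map to 6.3 kHz.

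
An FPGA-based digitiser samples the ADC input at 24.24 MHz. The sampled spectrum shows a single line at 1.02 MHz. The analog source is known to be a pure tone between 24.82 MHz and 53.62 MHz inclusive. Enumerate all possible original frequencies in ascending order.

25.26 MHz, 47.46 MHz, 49.5 MHz

Frequencies that alias to 1.02 MHz are k·fs ± 1.02 MHz for integer k ≥ 0.
k=0: 1.02 MHz.
k=1: 23.22 MHz, 25.26 MHz.
k=2: 47.46 MHz, 49.5 MHz.
k=3: 71.7 MHz, 73.74 MHz.
Within [24.82 MHz, 53.62 MHz]: 25.26 MHz, 47.46 MHz, 49.5 MHz.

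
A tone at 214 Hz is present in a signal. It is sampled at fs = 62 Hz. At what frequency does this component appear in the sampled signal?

28 Hz

214 Hz mod fs = 28 Hz.
28 Hz ≤ fs/2 = 31 Hz, appears at 28 Hz.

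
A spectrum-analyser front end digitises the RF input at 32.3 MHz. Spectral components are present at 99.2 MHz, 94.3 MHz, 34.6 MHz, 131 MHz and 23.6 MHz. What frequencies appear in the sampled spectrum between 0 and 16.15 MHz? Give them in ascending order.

1.8 MHz, 2.3 MHz, 2.6 MHz, 8.7 MHz

fs/2 = 16.15 MHz.
99.2 MHz mod fs = 2.3 MHz.
2.3 MHz ≤ fs/2 = 16.15 MHz, appears at 2.3 MHz.
94.3 MHz mod fs = 29.7 MHz.
29.7 MHz > fs/2 = 16.15 MHz, folds to fs − 29.7 MHz = 2.6 MHz.
34.6 MHz mod fs = 2.3 MHz.
2.3 MHz ≤ fs/2 = 16.15 MHz, appears at 2.3 MHz.
131 MHz mod fs = 1.8 MHz.
1.8 MHz ≤ fs/2 = 16.15 MHz, appears at 1.8 MHz.
23.6 MHz > fs/2 = 16.15 MHz, folds to fs − 23.6 MHz = 8.7 MHz.
Distinct values: {1.8 MHz, 2.3 MHz, 2.6 MHz, 8.7 MHz}.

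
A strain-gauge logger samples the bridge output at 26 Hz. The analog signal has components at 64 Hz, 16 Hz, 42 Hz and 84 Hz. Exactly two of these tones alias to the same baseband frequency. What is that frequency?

fs/2 = 13 Hz.
64 Hz mod fs = 12 Hz.
12 Hz ≤ fs/2 = 13 Hz, appears at 12 Hz.
16 Hz > fs/2 = 13 Hz, folds to fs − 16 Hz = 10 Hz.
42 Hz mod fs = 16 Hz.
16 Hz > fs/2 = 13 Hz, folds to fs − 16 Hz = 10 Hz.
84 Hz mod fs = 6 Hz.
6 Hz ≤ fs/2 = 13 Hz, appears at 6 Hz.
16 Hz and 42 Hz both map to 10 Hz.

10 Hz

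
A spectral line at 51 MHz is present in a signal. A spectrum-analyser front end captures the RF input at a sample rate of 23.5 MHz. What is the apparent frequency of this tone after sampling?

51 MHz mod fs = 4 MHz.
4 MHz ≤ fs/2 = 11.75 MHz, appears at 4 MHz.

4 MHz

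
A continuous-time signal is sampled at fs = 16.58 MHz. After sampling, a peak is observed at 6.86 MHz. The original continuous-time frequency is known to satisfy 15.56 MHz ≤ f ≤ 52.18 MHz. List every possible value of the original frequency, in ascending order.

23.44 MHz, 26.3 MHz, 40.02 MHz, 42.88 MHz

Frequencies that alias to 6.86 MHz are k·fs ± 6.86 MHz for integer k ≥ 0.
k=0: 6.86 MHz.
k=1: 9.72 MHz, 23.44 MHz.
k=2: 26.3 MHz, 40.02 MHz.
k=3: 42.88 MHz, 56.6 MHz.
k=4: 59.46 MHz, 73.18 MHz.
Within [15.56 MHz, 52.18 MHz]: 23.44 MHz, 26.3 MHz, 40.02 MHz, 42.88 MHz.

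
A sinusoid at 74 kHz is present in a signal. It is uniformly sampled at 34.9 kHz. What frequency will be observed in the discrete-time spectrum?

4.2 kHz

74 kHz mod fs = 4.2 kHz.
4.2 kHz ≤ fs/2 = 17.45 kHz, appears at 4.2 kHz.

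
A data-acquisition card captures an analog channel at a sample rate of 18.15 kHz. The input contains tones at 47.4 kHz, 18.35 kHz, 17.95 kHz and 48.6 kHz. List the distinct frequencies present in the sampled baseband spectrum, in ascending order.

0.2 kHz, 5.85 kHz, 7.05 kHz

fs/2 = 9.075 kHz.
47.4 kHz mod fs = 11.1 kHz.
11.1 kHz > fs/2 = 9.075 kHz, folds to fs − 11.1 kHz = 7.05 kHz.
18.35 kHz mod fs = 0.2 kHz.
0.2 kHz ≤ fs/2 = 9.075 kHz, appears at 0.2 kHz.
17.95 kHz > fs/2 = 9.075 kHz, folds to fs − 17.95 kHz = 0.2 kHz.
48.6 kHz mod fs = 12.3 kHz.
12.3 kHz > fs/2 = 9.075 kHz, folds to fs − 12.3 kHz = 5.85 kHz.
Distinct values: {0.2 kHz, 5.85 kHz, 7.05 kHz}.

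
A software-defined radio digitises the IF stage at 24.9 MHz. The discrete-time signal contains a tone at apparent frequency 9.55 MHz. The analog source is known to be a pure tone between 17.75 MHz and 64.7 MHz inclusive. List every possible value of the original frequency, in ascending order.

Frequencies that alias to 9.55 MHz are k·fs ± 9.55 MHz for integer k ≥ 0.
k=0: 9.55 MHz.
k=1: 15.35 MHz, 34.45 MHz.
k=2: 40.25 MHz, 59.35 MHz.
k=3: 65.15 MHz, 84.25 MHz.
Within [17.75 MHz, 64.7 MHz]: 34.45 MHz, 40.25 MHz, 59.35 MHz.

34.45 MHz, 40.25 MHz, 59.35 MHz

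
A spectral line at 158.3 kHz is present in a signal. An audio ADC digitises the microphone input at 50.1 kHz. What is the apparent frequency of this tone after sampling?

158.3 kHz mod fs = 8 kHz.
8 kHz ≤ fs/2 = 25.05 kHz, appears at 8 kHz.

8 kHz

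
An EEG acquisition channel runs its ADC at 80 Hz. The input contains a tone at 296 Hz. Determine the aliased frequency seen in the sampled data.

24 Hz

296 Hz mod fs = 56 Hz.
56 Hz > fs/2 = 40 Hz, folds to fs − 56 Hz = 24 Hz.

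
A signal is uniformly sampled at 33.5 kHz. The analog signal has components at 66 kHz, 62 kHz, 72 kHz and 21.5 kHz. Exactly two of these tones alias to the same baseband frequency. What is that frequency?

5 kHz

fs/2 = 16.75 kHz.
66 kHz mod fs = 32.5 kHz.
32.5 kHz > fs/2 = 16.75 kHz, folds to fs − 32.5 kHz = 1 kHz.
62 kHz mod fs = 28.5 kHz.
28.5 kHz > fs/2 = 16.75 kHz, folds to fs − 28.5 kHz = 5 kHz.
72 kHz mod fs = 5 kHz.
5 kHz ≤ fs/2 = 16.75 kHz, appears at 5 kHz.
21.5 kHz > fs/2 = 16.75 kHz, folds to fs − 21.5 kHz = 12 kHz.
62 kHz and 72 kHz both map to 5 kHz.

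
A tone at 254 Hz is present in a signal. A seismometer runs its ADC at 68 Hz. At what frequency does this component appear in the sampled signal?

254 Hz mod fs = 50 Hz.
50 Hz > fs/2 = 34 Hz, folds to fs − 50 Hz = 18 Hz.

18 Hz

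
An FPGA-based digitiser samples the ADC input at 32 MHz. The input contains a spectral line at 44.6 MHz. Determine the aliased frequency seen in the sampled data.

12.6 MHz

44.6 MHz mod fs = 12.6 MHz.
12.6 MHz ≤ fs/2 = 16 MHz, appears at 12.6 MHz.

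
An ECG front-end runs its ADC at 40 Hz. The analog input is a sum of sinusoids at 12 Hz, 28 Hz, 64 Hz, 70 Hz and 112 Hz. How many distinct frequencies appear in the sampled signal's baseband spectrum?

fs/2 = 20 Hz.
12 Hz ≤ fs/2 = 20 Hz, passes unchanged.
28 Hz > fs/2 = 20 Hz, folds to fs − 28 Hz = 12 Hz.
64 Hz mod fs = 24 Hz.
24 Hz > fs/2 = 20 Hz, folds to fs − 24 Hz = 16 Hz.
70 Hz mod fs = 30 Hz.
30 Hz > fs/2 = 20 Hz, folds to fs − 30 Hz = 10 Hz.
112 Hz mod fs = 32 Hz.
32 Hz > fs/2 = 20 Hz, folds to fs − 32 Hz = 8 Hz.
Distinct values: {8 Hz, 10 Hz, 12 Hz, 16 Hz} → 4.

4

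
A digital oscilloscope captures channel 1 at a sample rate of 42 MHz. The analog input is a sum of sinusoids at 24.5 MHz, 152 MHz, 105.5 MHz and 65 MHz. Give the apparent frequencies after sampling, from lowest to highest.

16 MHz, 17.5 MHz, 19 MHz, 20.5 MHz

fs/2 = 21 MHz.
24.5 MHz > fs/2 = 21 MHz, folds to fs − 24.5 MHz = 17.5 MHz.
152 MHz mod fs = 26 MHz.
26 MHz > fs/2 = 21 MHz, folds to fs − 26 MHz = 16 MHz.
105.5 MHz mod fs = 21.5 MHz.
21.5 MHz > fs/2 = 21 MHz, folds to fs − 21.5 MHz = 20.5 MHz.
65 MHz mod fs = 23 MHz.
23 MHz > fs/2 = 21 MHz, folds to fs − 23 MHz = 19 MHz.
Distinct values: {16 MHz, 17.5 MHz, 19 MHz, 20.5 MHz}.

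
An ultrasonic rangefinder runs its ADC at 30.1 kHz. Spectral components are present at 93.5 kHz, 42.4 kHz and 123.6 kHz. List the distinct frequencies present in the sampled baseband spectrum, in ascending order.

fs/2 = 15.05 kHz.
93.5 kHz mod fs = 3.2 kHz.
3.2 kHz ≤ fs/2 = 15.05 kHz, appears at 3.2 kHz.
42.4 kHz mod fs = 12.3 kHz.
12.3 kHz ≤ fs/2 = 15.05 kHz, appears at 12.3 kHz.
123.6 kHz mod fs = 3.2 kHz.
3.2 kHz ≤ fs/2 = 15.05 kHz, appears at 3.2 kHz.
Distinct values: {3.2 kHz, 12.3 kHz}.

3.2 kHz, 12.3 kHz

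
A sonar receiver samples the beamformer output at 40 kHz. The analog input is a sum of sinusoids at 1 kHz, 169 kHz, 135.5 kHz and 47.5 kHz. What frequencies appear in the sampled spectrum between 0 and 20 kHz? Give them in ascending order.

fs/2 = 20 kHz.
1 kHz ≤ fs/2 = 20 kHz, passes unchanged.
169 kHz mod fs = 9 kHz.
9 kHz ≤ fs/2 = 20 kHz, appears at 9 kHz.
135.5 kHz mod fs = 15.5 kHz.
15.5 kHz ≤ fs/2 = 20 kHz, appears at 15.5 kHz.
47.5 kHz mod fs = 7.5 kHz.
7.5 kHz ≤ fs/2 = 20 kHz, appears at 7.5 kHz.
Distinct values: {1 kHz, 7.5 kHz, 9 kHz, 15.5 kHz}.

1 kHz, 7.5 kHz, 9 kHz, 15.5 kHz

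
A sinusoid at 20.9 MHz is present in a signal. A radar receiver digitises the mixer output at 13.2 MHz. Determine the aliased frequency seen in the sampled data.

20.9 MHz mod fs = 7.7 MHz.
7.7 MHz > fs/2 = 6.6 MHz, folds to fs − 7.7 MHz = 5.5 MHz.

5.5 MHz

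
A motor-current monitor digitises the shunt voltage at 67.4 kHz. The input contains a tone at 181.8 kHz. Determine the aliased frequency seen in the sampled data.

20.4 kHz

181.8 kHz mod fs = 47 kHz.
47 kHz > fs/2 = 33.7 kHz, folds to fs − 47 kHz = 20.4 kHz.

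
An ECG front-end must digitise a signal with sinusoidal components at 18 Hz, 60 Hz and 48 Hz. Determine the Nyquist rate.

Highest-frequency component: 60 Hz.
Nyquist rate = 2 × 60 Hz = 120 Hz.

120 Hz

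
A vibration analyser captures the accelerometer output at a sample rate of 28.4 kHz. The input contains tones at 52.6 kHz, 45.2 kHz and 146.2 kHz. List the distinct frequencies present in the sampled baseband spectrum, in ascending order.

fs/2 = 14.2 kHz.
52.6 kHz mod fs = 24.2 kHz.
24.2 kHz > fs/2 = 14.2 kHz, folds to fs − 24.2 kHz = 4.2 kHz.
45.2 kHz mod fs = 16.8 kHz.
16.8 kHz > fs/2 = 14.2 kHz, folds to fs − 16.8 kHz = 11.6 kHz.
146.2 kHz mod fs = 4.2 kHz.
4.2 kHz ≤ fs/2 = 14.2 kHz, appears at 4.2 kHz.
Distinct values: {4.2 kHz, 11.6 kHz}.

4.2 kHz, 11.6 kHz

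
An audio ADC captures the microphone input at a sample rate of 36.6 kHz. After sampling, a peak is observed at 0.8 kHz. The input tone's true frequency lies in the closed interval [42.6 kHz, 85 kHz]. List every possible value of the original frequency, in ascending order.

Frequencies that alias to 0.8 kHz are k·fs ± 0.8 kHz for integer k ≥ 0.
k=0: 0.8 kHz.
k=1: 35.8 kHz, 37.4 kHz.
k=2: 72.4 kHz, 74 kHz.
k=3: 109 kHz, 110.6 kHz.
Within [42.6 kHz, 85 kHz]: 72.4 kHz, 74 kHz.

72.4 kHz, 74 kHz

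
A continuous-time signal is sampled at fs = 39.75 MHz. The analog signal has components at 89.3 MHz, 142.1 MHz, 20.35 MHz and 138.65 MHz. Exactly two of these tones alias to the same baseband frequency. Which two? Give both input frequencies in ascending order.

fs/2 = 19.875 MHz.
89.3 MHz mod fs = 9.8 MHz.
9.8 MHz ≤ fs/2 = 19.875 MHz, appears at 9.8 MHz.
142.1 MHz mod fs = 22.85 MHz.
22.85 MHz > fs/2 = 19.875 MHz, folds to fs − 22.85 MHz = 16.9 MHz.
20.35 MHz > fs/2 = 19.875 MHz, folds to fs − 20.35 MHz = 19.4 MHz.
138.65 MHz mod fs = 19.4 MHz.
19.4 MHz ≤ fs/2 = 19.875 MHz, appears at 19.4 MHz.
20.35 MHz and 138.65 MHz both map to 19.4 MHz.

20.35 MHz, 138.65 MHz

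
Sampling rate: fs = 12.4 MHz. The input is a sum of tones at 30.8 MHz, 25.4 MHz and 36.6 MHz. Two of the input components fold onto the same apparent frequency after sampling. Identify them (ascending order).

25.4 MHz, 36.6 MHz

fs/2 = 6.2 MHz.
30.8 MHz mod fs = 6 MHz.
6 MHz ≤ fs/2 = 6.2 MHz, appears at 6 MHz.
25.4 MHz mod fs = 0.6 MHz.
0.6 MHz ≤ fs/2 = 6.2 MHz, appears at 0.6 MHz.
36.6 MHz mod fs = 11.8 MHz.
11.8 MHz > fs/2 = 6.2 MHz, folds to fs − 11.8 MHz = 0.6 MHz.
25.4 MHz and 36.6 MHz both map to 0.6 MHz.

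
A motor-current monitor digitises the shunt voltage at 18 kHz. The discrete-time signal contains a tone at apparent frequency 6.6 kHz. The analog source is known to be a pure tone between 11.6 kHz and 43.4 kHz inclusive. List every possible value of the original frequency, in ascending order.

24.6 kHz, 29.4 kHz, 42.6 kHz

Frequencies that alias to 6.6 kHz are k·fs ± 6.6 kHz for integer k ≥ 0.
k=0: 6.6 kHz.
k=1: 11.4 kHz, 24.6 kHz.
k=2: 29.4 kHz, 42.6 kHz.
k=3: 47.4 kHz, 60.6 kHz.
Within [11.6 kHz, 43.4 kHz]: 24.6 kHz, 29.4 kHz, 42.6 kHz.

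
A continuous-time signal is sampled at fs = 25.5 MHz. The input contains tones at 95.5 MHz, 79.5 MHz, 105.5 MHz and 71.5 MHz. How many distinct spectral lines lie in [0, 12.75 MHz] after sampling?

fs/2 = 12.75 MHz.
95.5 MHz mod fs = 19 MHz.
19 MHz > fs/2 = 12.75 MHz, folds to fs − 19 MHz = 6.5 MHz.
79.5 MHz mod fs = 3 MHz.
3 MHz ≤ fs/2 = 12.75 MHz, appears at 3 MHz.
105.5 MHz mod fs = 3.5 MHz.
3.5 MHz ≤ fs/2 = 12.75 MHz, appears at 3.5 MHz.
71.5 MHz mod fs = 20.5 MHz.
20.5 MHz > fs/2 = 12.75 MHz, folds to fs − 20.5 MHz = 5 MHz.
Distinct values: {3 MHz, 3.5 MHz, 5 MHz, 6.5 MHz} → 4.

4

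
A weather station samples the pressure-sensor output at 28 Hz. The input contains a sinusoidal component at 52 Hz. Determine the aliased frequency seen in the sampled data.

52 Hz mod fs = 24 Hz.
24 Hz > fs/2 = 14 Hz, folds to fs − 24 Hz = 4 Hz.

4 Hz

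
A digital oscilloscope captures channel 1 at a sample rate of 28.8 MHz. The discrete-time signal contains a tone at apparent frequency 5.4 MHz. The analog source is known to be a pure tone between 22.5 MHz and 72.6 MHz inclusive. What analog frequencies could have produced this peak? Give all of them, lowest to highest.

Frequencies that alias to 5.4 MHz are k·fs ± 5.4 MHz for integer k ≥ 0.
k=0: 5.4 MHz.
k=1: 23.4 MHz, 34.2 MHz.
k=2: 52.2 MHz, 63 MHz.
k=3: 81 MHz, 91.8 MHz.
Within [22.5 MHz, 72.6 MHz]: 23.4 MHz, 34.2 MHz, 52.2 MHz, 63 MHz.

23.4 MHz, 34.2 MHz, 52.2 MHz, 63 MHz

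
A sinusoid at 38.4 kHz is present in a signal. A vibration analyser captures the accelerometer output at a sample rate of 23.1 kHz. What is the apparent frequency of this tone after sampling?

7.8 kHz

38.4 kHz mod fs = 15.3 kHz.
15.3 kHz > fs/2 = 11.55 kHz, folds to fs − 15.3 kHz = 7.8 kHz.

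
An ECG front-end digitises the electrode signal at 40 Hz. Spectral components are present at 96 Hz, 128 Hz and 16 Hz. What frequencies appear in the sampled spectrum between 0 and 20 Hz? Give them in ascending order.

fs/2 = 20 Hz.
96 Hz mod fs = 16 Hz.
16 Hz ≤ fs/2 = 20 Hz, appears at 16 Hz.
128 Hz mod fs = 8 Hz.
8 Hz ≤ fs/2 = 20 Hz, appears at 8 Hz.
16 Hz ≤ fs/2 = 20 Hz, passes unchanged.
Distinct values: {8 Hz, 16 Hz}.

8 Hz, 16 Hz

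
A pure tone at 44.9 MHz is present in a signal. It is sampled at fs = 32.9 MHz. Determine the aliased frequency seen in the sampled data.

44.9 MHz mod fs = 12 MHz.
12 MHz ≤ fs/2 = 16.45 MHz, appears at 12 MHz.

12 MHz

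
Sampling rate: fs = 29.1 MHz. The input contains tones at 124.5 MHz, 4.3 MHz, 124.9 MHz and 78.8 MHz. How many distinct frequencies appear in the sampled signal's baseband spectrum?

fs/2 = 14.55 MHz.
124.5 MHz mod fs = 8.1 MHz.
8.1 MHz ≤ fs/2 = 14.55 MHz, appears at 8.1 MHz.
4.3 MHz ≤ fs/2 = 14.55 MHz, passes unchanged.
124.9 MHz mod fs = 8.5 MHz.
8.5 MHz ≤ fs/2 = 14.55 MHz, appears at 8.5 MHz.
78.8 MHz mod fs = 20.6 MHz.
20.6 MHz > fs/2 = 14.55 MHz, folds to fs − 20.6 MHz = 8.5 MHz.
Distinct values: {4.3 MHz, 8.1 MHz, 8.5 MHz} → 3.

3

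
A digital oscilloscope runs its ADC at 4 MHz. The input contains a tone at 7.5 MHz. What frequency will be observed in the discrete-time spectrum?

7.5 MHz mod fs = 3.5 MHz.
3.5 MHz > fs/2 = 2 MHz, folds to fs − 3.5 MHz = 0.5 MHz.

0.5 MHz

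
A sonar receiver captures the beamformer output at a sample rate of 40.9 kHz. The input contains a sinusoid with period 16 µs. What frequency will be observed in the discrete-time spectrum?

19.3 kHz

T = 16 µs → f = 1/T = 62.5 kHz.
62.5 kHz mod fs = 21.6 kHz.
21.6 kHz > fs/2 = 20.45 kHz, folds to fs − 21.6 kHz = 19.3 kHz.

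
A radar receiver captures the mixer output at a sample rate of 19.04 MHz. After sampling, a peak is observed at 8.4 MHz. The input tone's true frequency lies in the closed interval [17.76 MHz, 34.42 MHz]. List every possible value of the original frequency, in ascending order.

Frequencies that alias to 8.4 MHz are k·fs ± 8.4 MHz for integer k ≥ 0.
k=0: 8.4 MHz.
k=1: 10.64 MHz, 27.44 MHz.
k=2: 29.68 MHz, 46.48 MHz.
k=3: 48.72 MHz, 65.52 MHz.
Within [17.76 MHz, 34.42 MHz]: 27.44 MHz, 29.68 MHz.

27.44 MHz, 29.68 MHz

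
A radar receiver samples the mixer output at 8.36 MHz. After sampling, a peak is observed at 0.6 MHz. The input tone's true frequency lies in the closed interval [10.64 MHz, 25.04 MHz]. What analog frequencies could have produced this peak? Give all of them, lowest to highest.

16.12 MHz, 17.32 MHz, 24.48 MHz

Frequencies that alias to 0.6 MHz are k·fs ± 0.6 MHz for integer k ≥ 0.
k=0: 0.6 MHz.
k=1: 7.76 MHz, 8.96 MHz.
k=2: 16.12 MHz, 17.32 MHz.
k=3: 24.48 MHz, 25.68 MHz.
k=4: 32.84 MHz, 34.04 MHz.
Within [10.64 MHz, 25.04 MHz]: 16.12 MHz, 17.32 MHz, 24.48 MHz.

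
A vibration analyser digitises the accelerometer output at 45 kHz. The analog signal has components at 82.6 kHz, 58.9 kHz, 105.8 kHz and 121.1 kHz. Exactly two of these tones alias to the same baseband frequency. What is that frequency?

fs/2 = 22.5 kHz.
82.6 kHz mod fs = 37.6 kHz.
37.6 kHz > fs/2 = 22.5 kHz, folds to fs − 37.6 kHz = 7.4 kHz.
58.9 kHz mod fs = 13.9 kHz.
13.9 kHz ≤ fs/2 = 22.5 kHz, appears at 13.9 kHz.
105.8 kHz mod fs = 15.8 kHz.
15.8 kHz ≤ fs/2 = 22.5 kHz, appears at 15.8 kHz.
121.1 kHz mod fs = 31.1 kHz.
31.1 kHz > fs/2 = 22.5 kHz, folds to fs − 31.1 kHz = 13.9 kHz.
58.9 kHz and 121.1 kHz both map to 13.9 kHz.

13.9 kHz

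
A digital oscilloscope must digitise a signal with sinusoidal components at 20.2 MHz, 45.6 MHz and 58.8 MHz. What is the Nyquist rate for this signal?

117.6 MHz

Highest-frequency component: 58.8 MHz.
Nyquist rate = 2 × 58.8 MHz = 117.6 MHz.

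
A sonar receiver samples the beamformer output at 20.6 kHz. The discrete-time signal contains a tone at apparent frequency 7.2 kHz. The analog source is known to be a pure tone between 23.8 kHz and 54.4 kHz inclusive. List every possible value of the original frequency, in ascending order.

Frequencies that alias to 7.2 kHz are k·fs ± 7.2 kHz for integer k ≥ 0.
k=0: 7.2 kHz.
k=1: 13.4 kHz, 27.8 kHz.
k=2: 34 kHz, 48.4 kHz.
k=3: 54.6 kHz, 69 kHz.
Within [23.8 kHz, 54.4 kHz]: 27.8 kHz, 34 kHz, 48.4 kHz.

27.8 kHz, 34 kHz, 48.4 kHz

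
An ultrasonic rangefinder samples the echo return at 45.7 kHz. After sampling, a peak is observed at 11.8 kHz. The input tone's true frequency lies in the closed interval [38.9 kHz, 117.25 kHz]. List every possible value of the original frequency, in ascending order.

Frequencies that alias to 11.8 kHz are k·fs ± 11.8 kHz for integer k ≥ 0.
k=0: 11.8 kHz.
k=1: 33.9 kHz, 57.5 kHz.
k=2: 79.6 kHz, 103.2 kHz.
k=3: 125.3 kHz, 148.9 kHz.
Within [38.9 kHz, 117.25 kHz]: 57.5 kHz, 79.6 kHz, 103.2 kHz.

57.5 kHz, 79.6 kHz, 103.2 kHz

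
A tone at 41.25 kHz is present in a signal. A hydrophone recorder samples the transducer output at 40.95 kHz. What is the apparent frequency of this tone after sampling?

0.3 kHz

41.25 kHz mod fs = 0.3 kHz.
0.3 kHz ≤ fs/2 = 20.475 kHz, appears at 0.3 kHz.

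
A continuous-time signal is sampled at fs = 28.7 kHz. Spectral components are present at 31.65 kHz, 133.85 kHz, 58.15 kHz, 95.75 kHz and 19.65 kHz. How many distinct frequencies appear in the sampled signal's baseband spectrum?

fs/2 = 14.35 kHz.
31.65 kHz mod fs = 2.95 kHz.
2.95 kHz ≤ fs/2 = 14.35 kHz, appears at 2.95 kHz.
133.85 kHz mod fs = 19.05 kHz.
19.05 kHz > fs/2 = 14.35 kHz, folds to fs − 19.05 kHz = 9.65 kHz.
58.15 kHz mod fs = 0.75 kHz.
0.75 kHz ≤ fs/2 = 14.35 kHz, appears at 0.75 kHz.
95.75 kHz mod fs = 9.65 kHz.
9.65 kHz ≤ fs/2 = 14.35 kHz, appears at 9.65 kHz.
19.65 kHz > fs/2 = 14.35 kHz, folds to fs − 19.65 kHz = 9.05 kHz.
Distinct values: {0.75 kHz, 2.95 kHz, 9.05 kHz, 9.65 kHz} → 4.

4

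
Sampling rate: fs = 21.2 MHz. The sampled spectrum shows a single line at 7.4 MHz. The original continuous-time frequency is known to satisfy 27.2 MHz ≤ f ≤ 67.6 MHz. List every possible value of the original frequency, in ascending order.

28.6 MHz, 35 MHz, 49.8 MHz, 56.2 MHz

Frequencies that alias to 7.4 MHz are k·fs ± 7.4 MHz for integer k ≥ 0.
k=0: 7.4 MHz.
k=1: 13.8 MHz, 28.6 MHz.
k=2: 35 MHz, 49.8 MHz.
k=3: 56.2 MHz, 71 MHz.
k=4: 77.4 MHz, 92.2 MHz.
Within [27.2 MHz, 67.6 MHz]: 28.6 MHz, 35 MHz, 49.8 MHz, 56.2 MHz.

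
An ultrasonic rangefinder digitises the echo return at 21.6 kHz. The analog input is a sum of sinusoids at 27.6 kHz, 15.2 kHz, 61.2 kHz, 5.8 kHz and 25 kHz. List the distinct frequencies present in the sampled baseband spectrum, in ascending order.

3.4 kHz, 3.6 kHz, 5.8 kHz, 6 kHz, 6.4 kHz

fs/2 = 10.8 kHz.
27.6 kHz mod fs = 6 kHz.
6 kHz ≤ fs/2 = 10.8 kHz, appears at 6 kHz.
15.2 kHz > fs/2 = 10.8 kHz, folds to fs − 15.2 kHz = 6.4 kHz.
61.2 kHz mod fs = 18 kHz.
18 kHz > fs/2 = 10.8 kHz, folds to fs − 18 kHz = 3.6 kHz.
5.8 kHz ≤ fs/2 = 10.8 kHz, passes unchanged.
25 kHz mod fs = 3.4 kHz.
3.4 kHz ≤ fs/2 = 10.8 kHz, appears at 3.4 kHz.
Distinct values: {3.4 kHz, 3.6 kHz, 5.8 kHz, 6 kHz, 6.4 kHz}.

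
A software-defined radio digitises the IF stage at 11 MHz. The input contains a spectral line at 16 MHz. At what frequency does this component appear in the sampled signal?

5 MHz

16 MHz mod fs = 5 MHz.
5 MHz ≤ fs/2 = 5.5 MHz, appears at 5 MHz.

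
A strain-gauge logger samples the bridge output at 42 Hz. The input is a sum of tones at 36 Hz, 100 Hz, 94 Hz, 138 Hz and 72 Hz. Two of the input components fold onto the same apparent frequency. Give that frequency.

fs/2 = 21 Hz.
36 Hz > fs/2 = 21 Hz, folds to fs − 36 Hz = 6 Hz.
100 Hz mod fs = 16 Hz.
16 Hz ≤ fs/2 = 21 Hz, appears at 16 Hz.
94 Hz mod fs = 10 Hz.
10 Hz ≤ fs/2 = 21 Hz, appears at 10 Hz.
138 Hz mod fs = 12 Hz.
12 Hz ≤ fs/2 = 21 Hz, appears at 12 Hz.
72 Hz mod fs = 30 Hz.
30 Hz > fs/2 = 21 Hz, folds to fs − 30 Hz = 12 Hz.
72 Hz and 138 Hz both map to 12 Hz.

12 Hz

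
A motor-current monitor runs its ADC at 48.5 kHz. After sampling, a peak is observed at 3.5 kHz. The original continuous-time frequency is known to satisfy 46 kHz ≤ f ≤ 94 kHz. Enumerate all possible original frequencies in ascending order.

Frequencies that alias to 3.5 kHz are k·fs ± 3.5 kHz for integer k ≥ 0.
k=0: 3.5 kHz.
k=1: 45 kHz, 52 kHz.
k=2: 93.5 kHz, 100.5 kHz.
k=3: 142 kHz, 149 kHz.
Within [46 kHz, 94 kHz]: 52 kHz, 93.5 kHz.

52 kHz, 93.5 kHz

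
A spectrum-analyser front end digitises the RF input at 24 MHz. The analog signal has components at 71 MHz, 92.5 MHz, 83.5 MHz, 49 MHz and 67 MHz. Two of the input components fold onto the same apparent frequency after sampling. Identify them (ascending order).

49 MHz, 71 MHz

fs/2 = 12 MHz.
71 MHz mod fs = 23 MHz.
23 MHz > fs/2 = 12 MHz, folds to fs − 23 MHz = 1 MHz.
92.5 MHz mod fs = 20.5 MHz.
20.5 MHz > fs/2 = 12 MHz, folds to fs − 20.5 MHz = 3.5 MHz.
83.5 MHz mod fs = 11.5 MHz.
11.5 MHz ≤ fs/2 = 12 MHz, appears at 11.5 MHz.
49 MHz mod fs = 1 MHz.
1 MHz ≤ fs/2 = 12 MHz, appears at 1 MHz.
67 MHz mod fs = 19 MHz.
19 MHz > fs/2 = 12 MHz, folds to fs − 19 MHz = 5 MHz.
49 MHz and 71 MHz both map to 1 MHz.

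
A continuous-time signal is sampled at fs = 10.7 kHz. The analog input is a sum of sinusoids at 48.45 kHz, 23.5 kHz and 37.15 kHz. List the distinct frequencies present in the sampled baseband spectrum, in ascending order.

fs/2 = 5.35 kHz.
48.45 kHz mod fs = 5.65 kHz.
5.65 kHz > fs/2 = 5.35 kHz, folds to fs − 5.65 kHz = 5.05 kHz.
23.5 kHz mod fs = 2.1 kHz.
2.1 kHz ≤ fs/2 = 5.35 kHz, appears at 2.1 kHz.
37.15 kHz mod fs = 5.05 kHz.
5.05 kHz ≤ fs/2 = 5.35 kHz, appears at 5.05 kHz.
Distinct values: {2.1 kHz, 5.05 kHz}.

2.1 kHz, 5.05 kHz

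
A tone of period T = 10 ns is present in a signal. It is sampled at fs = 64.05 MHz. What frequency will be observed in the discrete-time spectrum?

T = 10 ns → f = 1/T = 100 MHz.
100 MHz mod fs = 35.95 MHz.
35.95 MHz > fs/2 = 32.025 MHz, folds to fs − 35.95 MHz = 28.1 MHz.

28.1 MHz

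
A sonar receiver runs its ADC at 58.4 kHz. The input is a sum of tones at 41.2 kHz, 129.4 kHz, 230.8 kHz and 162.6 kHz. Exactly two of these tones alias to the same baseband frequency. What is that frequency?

12.6 kHz

fs/2 = 29.2 kHz.
41.2 kHz > fs/2 = 29.2 kHz, folds to fs − 41.2 kHz = 17.2 kHz.
129.4 kHz mod fs = 12.6 kHz.
12.6 kHz ≤ fs/2 = 29.2 kHz, appears at 12.6 kHz.
230.8 kHz mod fs = 55.6 kHz.
55.6 kHz > fs/2 = 29.2 kHz, folds to fs − 55.6 kHz = 2.8 kHz.
162.6 kHz mod fs = 45.8 kHz.
45.8 kHz > fs/2 = 29.2 kHz, folds to fs − 45.8 kHz = 12.6 kHz.
129.4 kHz and 162.6 kHz both map to 12.6 kHz.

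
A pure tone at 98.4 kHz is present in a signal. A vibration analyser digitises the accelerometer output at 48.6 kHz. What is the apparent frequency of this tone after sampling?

1.2 kHz

98.4 kHz mod fs = 1.2 kHz.
1.2 kHz ≤ fs/2 = 24.3 kHz, appears at 1.2 kHz.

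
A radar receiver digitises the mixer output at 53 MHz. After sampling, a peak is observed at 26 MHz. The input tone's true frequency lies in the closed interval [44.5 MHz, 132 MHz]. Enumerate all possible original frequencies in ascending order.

79 MHz, 80 MHz, 132 MHz

Frequencies that alias to 26 MHz are k·fs ± 26 MHz for integer k ≥ 0.
k=0: 26 MHz.
k=1: 27 MHz, 79 MHz.
k=2: 80 MHz, 132 MHz.
k=3: 133 MHz, 185 MHz.
Within [44.5 MHz, 132 MHz]: 79 MHz, 80 MHz, 132 MHz.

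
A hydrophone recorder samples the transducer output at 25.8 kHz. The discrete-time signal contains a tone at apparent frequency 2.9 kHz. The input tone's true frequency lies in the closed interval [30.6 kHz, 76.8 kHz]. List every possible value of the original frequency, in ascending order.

48.7 kHz, 54.5 kHz, 74.5 kHz

Frequencies that alias to 2.9 kHz are k·fs ± 2.9 kHz for integer k ≥ 0.
k=0: 2.9 kHz.
k=1: 22.9 kHz, 28.7 kHz.
k=2: 48.7 kHz, 54.5 kHz.
k=3: 74.5 kHz, 80.3 kHz.
k=4: 100.3 kHz, 106.1 kHz.
Within [30.6 kHz, 76.8 kHz]: 48.7 kHz, 54.5 kHz, 74.5 kHz.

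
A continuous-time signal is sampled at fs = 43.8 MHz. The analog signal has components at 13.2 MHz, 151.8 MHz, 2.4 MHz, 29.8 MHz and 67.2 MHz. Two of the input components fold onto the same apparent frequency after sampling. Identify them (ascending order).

fs/2 = 21.9 MHz.
13.2 MHz ≤ fs/2 = 21.9 MHz, passes unchanged.
151.8 MHz mod fs = 20.4 MHz.
20.4 MHz ≤ fs/2 = 21.9 MHz, appears at 20.4 MHz.
2.4 MHz ≤ fs/2 = 21.9 MHz, passes unchanged.
29.8 MHz > fs/2 = 21.9 MHz, folds to fs − 29.8 MHz = 14 MHz.
67.2 MHz mod fs = 23.4 MHz.
23.4 MHz > fs/2 = 21.9 MHz, folds to fs − 23.4 MHz = 20.4 MHz.
67.2 MHz and 151.8 MHz both map to 20.4 MHz.

67.2 MHz, 151.8 MHz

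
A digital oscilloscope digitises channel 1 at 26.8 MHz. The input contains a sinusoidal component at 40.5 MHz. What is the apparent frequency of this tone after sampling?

13.1 MHz

40.5 MHz mod fs = 13.7 MHz.
13.7 MHz > fs/2 = 13.4 MHz, folds to fs − 13.7 MHz = 13.1 MHz.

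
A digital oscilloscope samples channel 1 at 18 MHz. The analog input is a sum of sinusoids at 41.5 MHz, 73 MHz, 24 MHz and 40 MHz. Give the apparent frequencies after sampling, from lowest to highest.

fs/2 = 9 MHz.
41.5 MHz mod fs = 5.5 MHz.
5.5 MHz ≤ fs/2 = 9 MHz, appears at 5.5 MHz.
73 MHz mod fs = 1 MHz.
1 MHz ≤ fs/2 = 9 MHz, appears at 1 MHz.
24 MHz mod fs = 6 MHz.
6 MHz ≤ fs/2 = 9 MHz, appears at 6 MHz.
40 MHz mod fs = 4 MHz.
4 MHz ≤ fs/2 = 9 MHz, appears at 4 MHz.
Distinct values: {1 MHz, 4 MHz, 5.5 MHz, 6 MHz}.

1 MHz, 4 MHz, 5.5 MHz, 6 MHz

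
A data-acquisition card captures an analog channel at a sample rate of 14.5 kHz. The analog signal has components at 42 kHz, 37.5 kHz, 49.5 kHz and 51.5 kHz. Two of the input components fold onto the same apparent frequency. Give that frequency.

6 kHz

fs/2 = 7.25 kHz.
42 kHz mod fs = 13 kHz.
13 kHz > fs/2 = 7.25 kHz, folds to fs − 13 kHz = 1.5 kHz.
37.5 kHz mod fs = 8.5 kHz.
8.5 kHz > fs/2 = 7.25 kHz, folds to fs − 8.5 kHz = 6 kHz.
49.5 kHz mod fs = 6 kHz.
6 kHz ≤ fs/2 = 7.25 kHz, appears at 6 kHz.
51.5 kHz mod fs = 8 kHz.
8 kHz > fs/2 = 7.25 kHz, folds to fs − 8 kHz = 6.5 kHz.
37.5 kHz and 49.5 kHz both map to 6 kHz.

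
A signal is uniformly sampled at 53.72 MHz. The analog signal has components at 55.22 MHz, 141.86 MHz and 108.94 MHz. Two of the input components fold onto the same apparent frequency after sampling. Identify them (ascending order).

55.22 MHz, 108.94 MHz

fs/2 = 26.86 MHz.
55.22 MHz mod fs = 1.5 MHz.
1.5 MHz ≤ fs/2 = 26.86 MHz, appears at 1.5 MHz.
141.86 MHz mod fs = 34.42 MHz.
34.42 MHz > fs/2 = 26.86 MHz, folds to fs − 34.42 MHz = 19.3 MHz.
108.94 MHz mod fs = 1.5 MHz.
1.5 MHz ≤ fs/2 = 26.86 MHz, appears at 1.5 MHz.
55.22 MHz and 108.94 MHz both map to 1.5 MHz.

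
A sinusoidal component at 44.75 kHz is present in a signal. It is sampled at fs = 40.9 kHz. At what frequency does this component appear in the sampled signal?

44.75 kHz mod fs = 3.85 kHz.
3.85 kHz ≤ fs/2 = 20.45 kHz, appears at 3.85 kHz.

3.85 kHz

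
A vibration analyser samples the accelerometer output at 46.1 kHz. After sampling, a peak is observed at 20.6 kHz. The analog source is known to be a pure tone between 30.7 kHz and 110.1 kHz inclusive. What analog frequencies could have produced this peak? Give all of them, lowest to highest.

66.7 kHz, 71.6 kHz

Frequencies that alias to 20.6 kHz are k·fs ± 20.6 kHz for integer k ≥ 0.
k=0: 20.6 kHz.
k=1: 25.5 kHz, 66.7 kHz.
k=2: 71.6 kHz, 112.8 kHz.
k=3: 117.7 kHz, 158.9 kHz.
Within [30.7 kHz, 110.1 kHz]: 66.7 kHz, 71.6 kHz.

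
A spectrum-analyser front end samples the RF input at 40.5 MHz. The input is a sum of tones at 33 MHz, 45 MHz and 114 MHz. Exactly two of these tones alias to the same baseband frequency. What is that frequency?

fs/2 = 20.25 MHz.
33 MHz > fs/2 = 20.25 MHz, folds to fs − 33 MHz = 7.5 MHz.
45 MHz mod fs = 4.5 MHz.
4.5 MHz ≤ fs/2 = 20.25 MHz, appears at 4.5 MHz.
114 MHz mod fs = 33 MHz.
33 MHz > fs/2 = 20.25 MHz, folds to fs − 33 MHz = 7.5 MHz.
33 MHz and 114 MHz both map to 7.5 MHz.

7.5 MHz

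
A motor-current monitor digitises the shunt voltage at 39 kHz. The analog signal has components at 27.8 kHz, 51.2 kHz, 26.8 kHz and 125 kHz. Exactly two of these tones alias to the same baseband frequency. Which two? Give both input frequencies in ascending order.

fs/2 = 19.5 kHz.
27.8 kHz > fs/2 = 19.5 kHz, folds to fs − 27.8 kHz = 11.2 kHz.
51.2 kHz mod fs = 12.2 kHz.
12.2 kHz ≤ fs/2 = 19.5 kHz, appears at 12.2 kHz.
26.8 kHz > fs/2 = 19.5 kHz, folds to fs − 26.8 kHz = 12.2 kHz.
125 kHz mod fs = 8 kHz.
8 kHz ≤ fs/2 = 19.5 kHz, appears at 8 kHz.
26.8 kHz and 51.2 kHz both map to 12.2 kHz.

26.8 kHz, 51.2 kHz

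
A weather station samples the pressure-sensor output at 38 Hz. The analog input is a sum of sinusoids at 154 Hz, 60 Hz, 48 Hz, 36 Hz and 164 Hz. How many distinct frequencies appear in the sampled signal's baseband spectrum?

fs/2 = 19 Hz.
154 Hz mod fs = 2 Hz.
2 Hz ≤ fs/2 = 19 Hz, appears at 2 Hz.
60 Hz mod fs = 22 Hz.
22 Hz > fs/2 = 19 Hz, folds to fs − 22 Hz = 16 Hz.
48 Hz mod fs = 10 Hz.
10 Hz ≤ fs/2 = 19 Hz, appears at 10 Hz.
36 Hz > fs/2 = 19 Hz, folds to fs − 36 Hz = 2 Hz.
164 Hz mod fs = 12 Hz.
12 Hz ≤ fs/2 = 19 Hz, appears at 12 Hz.
Distinct values: {2 Hz, 10 Hz, 12 Hz, 16 Hz} → 4.

4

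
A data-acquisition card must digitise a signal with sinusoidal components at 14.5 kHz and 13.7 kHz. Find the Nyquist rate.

Highest-frequency component: 14.5 kHz.
Nyquist rate = 2 × 14.5 kHz = 29 kHz.

29 kHz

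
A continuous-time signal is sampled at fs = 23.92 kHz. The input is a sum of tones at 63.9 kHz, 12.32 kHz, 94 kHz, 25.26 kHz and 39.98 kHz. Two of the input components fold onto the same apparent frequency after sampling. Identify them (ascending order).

fs/2 = 11.96 kHz.
63.9 kHz mod fs = 16.06 kHz.
16.06 kHz > fs/2 = 11.96 kHz, folds to fs − 16.06 kHz = 7.86 kHz.
12.32 kHz > fs/2 = 11.96 kHz, folds to fs − 12.32 kHz = 11.6 kHz.
94 kHz mod fs = 22.24 kHz.
22.24 kHz > fs/2 = 11.96 kHz, folds to fs − 22.24 kHz = 1.68 kHz.
25.26 kHz mod fs = 1.34 kHz.
1.34 kHz ≤ fs/2 = 11.96 kHz, appears at 1.34 kHz.
39.98 kHz mod fs = 16.06 kHz.
16.06 kHz > fs/2 = 11.96 kHz, folds to fs − 16.06 kHz = 7.86 kHz.
39.98 kHz and 63.9 kHz both map to 7.86 kHz.

39.98 kHz, 63.9 kHz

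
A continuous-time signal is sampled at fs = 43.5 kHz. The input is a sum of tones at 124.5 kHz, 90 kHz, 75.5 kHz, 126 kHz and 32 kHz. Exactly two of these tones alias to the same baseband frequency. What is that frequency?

fs/2 = 21.75 kHz.
124.5 kHz mod fs = 37.5 kHz.
37.5 kHz > fs/2 = 21.75 kHz, folds to fs − 37.5 kHz = 6 kHz.
90 kHz mod fs = 3 kHz.
3 kHz ≤ fs/2 = 21.75 kHz, appears at 3 kHz.
75.5 kHz mod fs = 32 kHz.
32 kHz > fs/2 = 21.75 kHz, folds to fs − 32 kHz = 11.5 kHz.
126 kHz mod fs = 39 kHz.
39 kHz > fs/2 = 21.75 kHz, folds to fs − 39 kHz = 4.5 kHz.
32 kHz > fs/2 = 21.75 kHz, folds to fs − 32 kHz = 11.5 kHz.
32 kHz and 75.5 kHz both map to 11.5 kHz.

11.5 kHz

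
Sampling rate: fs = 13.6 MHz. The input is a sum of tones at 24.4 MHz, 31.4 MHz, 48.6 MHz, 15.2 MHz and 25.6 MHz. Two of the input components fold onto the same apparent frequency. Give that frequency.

1.6 MHz

fs/2 = 6.8 MHz.
24.4 MHz mod fs = 10.8 MHz.
10.8 MHz > fs/2 = 6.8 MHz, folds to fs − 10.8 MHz = 2.8 MHz.
31.4 MHz mod fs = 4.2 MHz.
4.2 MHz ≤ fs/2 = 6.8 MHz, appears at 4.2 MHz.
48.6 MHz mod fs = 7.8 MHz.
7.8 MHz > fs/2 = 6.8 MHz, folds to fs − 7.8 MHz = 5.8 MHz.
15.2 MHz mod fs = 1.6 MHz.
1.6 MHz ≤ fs/2 = 6.8 MHz, appears at 1.6 MHz.
25.6 MHz mod fs = 12 MHz.
12 MHz > fs/2 = 6.8 MHz, folds to fs − 12 MHz = 1.6 MHz.
15.2 MHz and 25.6 MHz both map to 1.6 MHz.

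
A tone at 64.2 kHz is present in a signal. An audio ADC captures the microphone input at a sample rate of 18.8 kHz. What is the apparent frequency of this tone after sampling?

7.8 kHz

64.2 kHz mod fs = 7.8 kHz.
7.8 kHz ≤ fs/2 = 9.4 kHz, appears at 7.8 kHz.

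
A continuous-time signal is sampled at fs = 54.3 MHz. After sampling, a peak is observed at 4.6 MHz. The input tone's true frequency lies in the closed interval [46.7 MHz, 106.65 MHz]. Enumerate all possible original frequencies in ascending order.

Frequencies that alias to 4.6 MHz are k·fs ± 4.6 MHz for integer k ≥ 0.
k=0: 4.6 MHz.
k=1: 49.7 MHz, 58.9 MHz.
k=2: 104 MHz, 113.2 MHz.
k=3: 158.3 MHz, 167.5 MHz.
Within [46.7 MHz, 106.65 MHz]: 49.7 MHz, 58.9 MHz, 104 MHz.

49.7 MHz, 58.9 MHz, 104 MHz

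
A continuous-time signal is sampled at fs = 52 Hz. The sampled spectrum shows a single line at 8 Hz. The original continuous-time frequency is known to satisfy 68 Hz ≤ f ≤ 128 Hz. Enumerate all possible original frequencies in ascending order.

96 Hz, 112 Hz

Frequencies that alias to 8 Hz are k·fs ± 8 Hz for integer k ≥ 0.
k=0: 8 Hz.
k=1: 44 Hz, 60 Hz.
k=2: 96 Hz, 112 Hz.
k=3: 148 Hz, 164 Hz.
Within [68 Hz, 128 Hz]: 96 Hz, 112 Hz.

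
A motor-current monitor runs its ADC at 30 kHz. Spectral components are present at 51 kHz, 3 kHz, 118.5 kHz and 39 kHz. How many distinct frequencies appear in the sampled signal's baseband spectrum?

3

fs/2 = 15 kHz.
51 kHz mod fs = 21 kHz.
21 kHz > fs/2 = 15 kHz, folds to fs − 21 kHz = 9 kHz.
3 kHz ≤ fs/2 = 15 kHz, passes unchanged.
118.5 kHz mod fs = 28.5 kHz.
28.5 kHz > fs/2 = 15 kHz, folds to fs − 28.5 kHz = 1.5 kHz.
39 kHz mod fs = 9 kHz.
9 kHz ≤ fs/2 = 15 kHz, appears at 9 kHz.
Distinct values: {1.5 kHz, 3 kHz, 9 kHz} → 3.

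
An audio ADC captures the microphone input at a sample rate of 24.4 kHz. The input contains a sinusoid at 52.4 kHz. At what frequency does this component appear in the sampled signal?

3.6 kHz

52.4 kHz mod fs = 3.6 kHz.
3.6 kHz ≤ fs/2 = 12.2 kHz, appears at 3.6 kHz.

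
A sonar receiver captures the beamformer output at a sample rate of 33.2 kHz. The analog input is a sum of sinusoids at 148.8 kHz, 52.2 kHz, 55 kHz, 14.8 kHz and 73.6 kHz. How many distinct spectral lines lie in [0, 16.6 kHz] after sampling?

5

fs/2 = 16.6 kHz.
148.8 kHz mod fs = 16 kHz.
16 kHz ≤ fs/2 = 16.6 kHz, appears at 16 kHz.
52.2 kHz mod fs = 19 kHz.
19 kHz > fs/2 = 16.6 kHz, folds to fs − 19 kHz = 14.2 kHz.
55 kHz mod fs = 21.8 kHz.
21.8 kHz > fs/2 = 16.6 kHz, folds to fs − 21.8 kHz = 11.4 kHz.
14.8 kHz ≤ fs/2 = 16.6 kHz, passes unchanged.
73.6 kHz mod fs = 7.2 kHz.
7.2 kHz ≤ fs/2 = 16.6 kHz, appears at 7.2 kHz.
Distinct values: {7.2 kHz, 11.4 kHz, 14.2 kHz, 14.8 kHz, 16 kHz} → 5.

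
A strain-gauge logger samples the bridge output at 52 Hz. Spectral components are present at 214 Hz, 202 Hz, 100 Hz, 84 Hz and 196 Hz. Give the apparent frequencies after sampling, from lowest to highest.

fs/2 = 26 Hz.
214 Hz mod fs = 6 Hz.
6 Hz ≤ fs/2 = 26 Hz, appears at 6 Hz.
202 Hz mod fs = 46 Hz.
46 Hz > fs/2 = 26 Hz, folds to fs − 46 Hz = 6 Hz.
100 Hz mod fs = 48 Hz.
48 Hz > fs/2 = 26 Hz, folds to fs − 48 Hz = 4 Hz.
84 Hz mod fs = 32 Hz.
32 Hz > fs/2 = 26 Hz, folds to fs − 32 Hz = 20 Hz.
196 Hz mod fs = 40 Hz.
40 Hz > fs/2 = 26 Hz, folds to fs − 40 Hz = 12 Hz.
Distinct values: {4 Hz, 6 Hz, 12 Hz, 20 Hz}.

4 Hz, 6 Hz, 12 Hz, 20 Hz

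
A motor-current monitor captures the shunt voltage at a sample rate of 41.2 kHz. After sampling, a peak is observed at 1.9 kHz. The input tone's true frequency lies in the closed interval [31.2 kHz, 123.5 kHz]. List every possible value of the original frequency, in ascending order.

Frequencies that alias to 1.9 kHz are k·fs ± 1.9 kHz for integer k ≥ 0.
k=0: 1.9 kHz.
k=1: 39.3 kHz, 43.1 kHz.
k=2: 80.5 kHz, 84.3 kHz.
k=3: 121.7 kHz, 125.5 kHz.
k=4: 162.9 kHz, 166.7 kHz.
Within [31.2 kHz, 123.5 kHz]: 39.3 kHz, 43.1 kHz, 80.5 kHz, 84.3 kHz, 121.7 kHz.

39.3 kHz, 43.1 kHz, 80.5 kHz, 84.3 kHz, 121.7 kHz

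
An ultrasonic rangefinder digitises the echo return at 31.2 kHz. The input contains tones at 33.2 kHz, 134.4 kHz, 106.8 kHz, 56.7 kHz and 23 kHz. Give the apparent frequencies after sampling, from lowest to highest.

2 kHz, 5.7 kHz, 8.2 kHz, 9.6 kHz, 13.2 kHz

fs/2 = 15.6 kHz.
33.2 kHz mod fs = 2 kHz.
2 kHz ≤ fs/2 = 15.6 kHz, appears at 2 kHz.
134.4 kHz mod fs = 9.6 kHz.
9.6 kHz ≤ fs/2 = 15.6 kHz, appears at 9.6 kHz.
106.8 kHz mod fs = 13.2 kHz.
13.2 kHz ≤ fs/2 = 15.6 kHz, appears at 13.2 kHz.
56.7 kHz mod fs = 25.5 kHz.
25.5 kHz > fs/2 = 15.6 kHz, folds to fs − 25.5 kHz = 5.7 kHz.
23 kHz > fs/2 = 15.6 kHz, folds to fs − 23 kHz = 8.2 kHz.
Distinct values: {2 kHz, 5.7 kHz, 8.2 kHz, 9.6 kHz, 13.2 kHz}.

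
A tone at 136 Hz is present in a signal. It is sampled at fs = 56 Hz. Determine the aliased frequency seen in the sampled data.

136 Hz mod fs = 24 Hz.
24 Hz ≤ fs/2 = 28 Hz, appears at 24 Hz.

24 Hz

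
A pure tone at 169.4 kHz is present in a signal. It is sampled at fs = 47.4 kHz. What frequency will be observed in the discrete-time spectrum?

20.2 kHz

169.4 kHz mod fs = 27.2 kHz.
27.2 kHz > fs/2 = 23.7 kHz, folds to fs − 27.2 kHz = 20.2 kHz.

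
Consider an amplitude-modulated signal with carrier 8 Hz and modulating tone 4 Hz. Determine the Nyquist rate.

AM sidebands sit at fc ± fm = 4 Hz and 12 Hz.
Highest-frequency component: 12 Hz.
Nyquist rate = 2 × 12 Hz = 24 Hz.

24 Hz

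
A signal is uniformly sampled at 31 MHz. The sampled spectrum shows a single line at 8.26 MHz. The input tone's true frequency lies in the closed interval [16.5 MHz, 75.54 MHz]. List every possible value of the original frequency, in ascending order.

22.74 MHz, 39.26 MHz, 53.74 MHz, 70.26 MHz

Frequencies that alias to 8.26 MHz are k·fs ± 8.26 MHz for integer k ≥ 0.
k=0: 8.26 MHz.
k=1: 22.74 MHz, 39.26 MHz.
k=2: 53.74 MHz, 70.26 MHz.
k=3: 84.74 MHz, 101.26 MHz.
Within [16.5 MHz, 75.54 MHz]: 22.74 MHz, 39.26 MHz, 53.74 MHz, 70.26 MHz.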